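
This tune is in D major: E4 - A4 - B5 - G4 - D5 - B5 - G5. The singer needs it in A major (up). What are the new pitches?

From D up to A is a perfect fifth; apply that to each pitch.
E4 -> B4
A4 -> E5
B5 -> F#6
G4 -> D5
D5 -> A5
B5 -> F#6
G5 -> D6

B4 E5 F#6 D5 A5 F#6 D6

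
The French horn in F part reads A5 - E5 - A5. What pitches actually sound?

The French horn in F sounds a perfect fifth below written, so transpose each written note down a perfect fifth.
A5 -> D5
E5 -> A4
A5 -> D5

D5 A4 D5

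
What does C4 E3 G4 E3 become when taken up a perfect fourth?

F4 A3 C5 A3

A perfect fourth up from C4 gives F4.
A perfect fourth up from E3 gives A3.
G4 up a perfect fourth is C5.
A perfect fourth up from E3 gives A3.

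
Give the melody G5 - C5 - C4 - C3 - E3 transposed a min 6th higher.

G5 -> Eb6
C5 -> Ab5
C4 -> Ab4
C3 -> Ab3
E3 -> C4

Eb6 Ab5 Ab4 Ab3 C4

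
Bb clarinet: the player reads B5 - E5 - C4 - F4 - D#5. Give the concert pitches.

A5 D5 Bb3 Eb4 C#5

The Bb clarinet sounds a major second below written, so transpose each written note down a major second.
B5 -> A5
E5 -> D5
C4 -> Bb3
F4 -> Eb4
D#5 -> C#5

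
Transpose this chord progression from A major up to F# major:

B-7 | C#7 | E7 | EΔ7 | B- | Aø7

G#-7 A#7 C#7 C#Δ7 G#- F#ø7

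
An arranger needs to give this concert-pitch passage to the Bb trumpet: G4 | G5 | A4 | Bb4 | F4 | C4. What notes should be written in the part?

The Bb trumpet sounds a major second below written, so the written part must be a major second above concert — transpose each note up.
G4 to A4
G5 to A5
A4 to B4
Bb4 to C5
F4 to G4
C4 to D4

A4 A5 B4 C5 G4 D4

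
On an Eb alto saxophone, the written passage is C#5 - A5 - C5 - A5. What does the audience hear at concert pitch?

E4 C5 Eb4 C5

Written C4 on the Eb alto saxophone sounds as Eb3, a major sixth lower; apply that shift to every note.
C#5 → E4
A5 → C5
C5 → Eb4
A5 → C5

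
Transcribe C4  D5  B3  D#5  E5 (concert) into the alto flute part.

F4 G5 E4 G#5 A5

Written C4 sounds as G3 on the alto flute, so concert pitches are written a perfect fourth up.
C4 to F4
D5 to G5
B3 to E4
D#5 to G#5
E5 to A5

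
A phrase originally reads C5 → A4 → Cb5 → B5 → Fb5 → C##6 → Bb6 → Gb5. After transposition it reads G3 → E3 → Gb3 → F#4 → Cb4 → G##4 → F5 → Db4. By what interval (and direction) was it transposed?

down a perfect eleventh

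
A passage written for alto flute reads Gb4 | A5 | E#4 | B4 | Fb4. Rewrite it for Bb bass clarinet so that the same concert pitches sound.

Eb5 F#6 C##5 G#5 Db5

First find concert pitch: the alto flute sounds a perfect fourth below written, so Gb4 A5 E#4 B4 Fb4 sounds Db4 E5 B#3 F#4 Cb4.
Then write for Bb bass clarinet: it sounds a major ninth below written, so the part must be a major ninth above concert.
Db4 → Eb5
E5 → F#6
B#3 → C##5
F#4 → G#5
Cb4 → Db5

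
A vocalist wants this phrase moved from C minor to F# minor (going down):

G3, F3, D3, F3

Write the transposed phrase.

C#3 B2 G#2 B2

From C down to F# is a diminished fifth; apply that to each pitch.
G3 -> C#3
F3 -> B2
D3 -> G#2
F3 -> B2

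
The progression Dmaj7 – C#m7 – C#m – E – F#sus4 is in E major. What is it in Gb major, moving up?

Fbmaj7 Ebm7 Ebm Gb Absus4

E major up to Gb major is a diminished third; each chord root moves by that interval while the quality stays the same.
Dmaj7: root D up a diminished third → Fb, giving Fbmaj7.
C#m7: root C# up a diminished third → Eb, giving Ebm7.
C#m: root C# up a diminished third → Eb, giving Ebm.
E: root E up a diminished third → Gb, giving Gb.
F#sus4: root F# up a diminished third → Ab, giving Absus4.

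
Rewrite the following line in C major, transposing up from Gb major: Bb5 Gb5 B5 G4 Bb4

E6 C6 E#6 C#5 E5

Gb major to C major up is an augmented fourth, so every note moves up by that interval.
Bb5 becomes E6
Gb5 becomes C6
B5 becomes E#6
G4 becomes C#5
Bb4 becomes E5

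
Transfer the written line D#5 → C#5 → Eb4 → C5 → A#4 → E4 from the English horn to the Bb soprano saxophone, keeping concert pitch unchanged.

A#4 G#4 Bb3 G4 E#4 B3

First find concert pitch: the English horn sounds a perfect fifth below written, so D#5 C#5 Eb4 C5 A#4 E4 sounds G#4 F#4 Ab3 F4 D#4 A3.
Then write for Bb soprano saxophone: it sounds a major second below written, so the part must be a major second above concert.
G#4 → A#4
F#4 → G#4
Ab3 → Bb3
F4 → G4
D#4 → E#4
A3 → B3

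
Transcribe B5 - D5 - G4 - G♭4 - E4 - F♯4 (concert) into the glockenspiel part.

B3 D3 G2 Gb2 E2 F#2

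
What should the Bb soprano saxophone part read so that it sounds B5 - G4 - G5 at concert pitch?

Written C4 sounds as Bb3 on the Bb soprano saxophone, so concert pitches are written a major second up.
B5 becomes C#6
G4 becomes A4
G5 becomes A5

C#6 A4 A5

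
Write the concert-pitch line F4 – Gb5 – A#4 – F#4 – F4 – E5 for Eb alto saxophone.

D5 Eb6 F##5 D#5 D5 C#6

Written C4 sounds as Eb3 on the Eb alto saxophone, so concert pitches are written a major sixth up.
F4 gives D5
Gb5 gives Eb6
A#4 gives F##5
F#4 gives D#5
F4 gives D5
E5 gives C#6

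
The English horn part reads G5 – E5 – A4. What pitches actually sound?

The English horn sounds a perfect fifth below written, so transpose each written note down a perfect fifth.
G5 -> C5
E5 -> A4
A4 -> D4

C5 A4 D4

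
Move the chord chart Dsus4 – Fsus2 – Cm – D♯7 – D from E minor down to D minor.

E minor down to D minor is a major second; each chord root moves by that interval while the quality stays the same.
Dsus4: root D down a major second → C, giving Csus4.
Fsus2: root F down a major second → Eb, giving Ebsus2.
Cm: root C down a major second → Bb, giving Bbm.
D♯7: root D♯ down a major second → C#, giving C#7.
D: root D down a major second → C, giving C.

Csus4 Ebsus2 Bbm C#7 C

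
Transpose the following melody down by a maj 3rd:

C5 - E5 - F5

C5 → Ab4
E5 → C5
F5 → Db5

Ab4 C5 Db5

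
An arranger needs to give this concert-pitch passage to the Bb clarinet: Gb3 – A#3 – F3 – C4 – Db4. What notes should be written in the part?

Ab3 B#3 G3 D4 Eb4

Written C4 sounds as Bb3 on the Bb clarinet, so concert pitches are written a major second up.
Gb3 gives Ab3
A#3 gives B#3
F3 gives G3
C4 gives D4
Db4 gives Eb4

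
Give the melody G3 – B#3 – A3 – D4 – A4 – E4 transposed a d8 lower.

A diminished octave down from G3 gives G#2.
B#3 down a diminished octave is B##2.
A diminished octave down from A3 gives A#2.
A diminished octave down from D4 gives D#3.
A4 down a diminished octave is A#3.
E4: an octave down reaches E, and 11 semitones makes it E#3.

G#2 B##2 A#2 D#3 A#3 E#3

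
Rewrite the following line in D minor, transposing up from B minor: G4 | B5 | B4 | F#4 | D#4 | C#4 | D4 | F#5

From B up to D is a minor third; apply that to each pitch.
G4 → Bb4
B5 → D6
B4 → D5
F#4 → A4
D#4 → F#4
C#4 → E4
D4 → F4
F#5 → A5

Bb4 D6 D5 A4 F#4 E4 F4 A5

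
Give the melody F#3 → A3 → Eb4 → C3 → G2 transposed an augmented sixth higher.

D##4 F##4 C#5 A#3 E#3

An augmented sixth up from F#3 gives D##4.
An augmented sixth up from A3 gives F##4.
Eb4: a sixth up reaches C, and 10 semitones makes it C#5.
An augmented sixth up from C3 gives A#3.
G2: a sixth up reaches E, and 10 semitones makes it E#3.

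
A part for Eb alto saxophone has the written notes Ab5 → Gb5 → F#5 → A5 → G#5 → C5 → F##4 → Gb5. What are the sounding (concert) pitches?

Cb5 Bbb4 A4 C5 B4 Eb4 A#3 Bbb4

The Eb alto saxophone sounds a major sixth below written, so transpose each written note down a major sixth.
Ab5 becomes Cb5
Gb5 becomes Bbb4
F#5 becomes A4
A5 becomes C5
G#5 becomes B4
C5 becomes Eb4
F##4 becomes A#3
Gb5 becomes Bbb4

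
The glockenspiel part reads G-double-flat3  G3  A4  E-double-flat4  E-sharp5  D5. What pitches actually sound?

Written C4 on the glockenspiel sounds as C6, a perfect fifteenth higher; apply that shift to every note.
Gbb3 to Gbb5
G3 to G5
A4 to A6
Ebb4 to Ebb6
E#5 to E#7
D5 to D7

Gbb5 G5 A6 Ebb6 E#7 D7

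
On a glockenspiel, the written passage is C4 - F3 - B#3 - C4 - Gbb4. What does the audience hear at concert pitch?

C6 F5 B#5 C6 Gbb6

The glockenspiel sounds a perfect fifteenth above written, so transpose each written note up a perfect fifteenth.
C4 -> C6
F3 -> F5
B#3 -> B#5
C4 -> C6
Gbb4 -> Gbb6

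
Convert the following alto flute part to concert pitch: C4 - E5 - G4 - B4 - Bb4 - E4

G3 B4 D4 F#4 F4 B3

Written C4 on the alto flute sounds as G3, a perfect fourth lower; apply that shift to every note.
C4 to G3
E5 to B4
G4 to D4
B4 to F#4
Bb4 to F4
E4 to B3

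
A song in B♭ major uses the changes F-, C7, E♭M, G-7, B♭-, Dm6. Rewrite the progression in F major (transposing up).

B♭ major up to F major is a perfect fifth; each chord root moves by that interval while the quality stays the same.
F-: root F up a perfect fifth → C, giving C-.
C7: root C up a perfect fifth → G, giving G7.
E♭M: root E♭ up a perfect fifth → Bb, giving BbM.
G-7: root G up a perfect fifth → D, giving D-7.
B♭-: root B♭ up a perfect fifth → F, giving F-.
Dm6: root D up a perfect fifth → A, giving Am6.

C- G7 BbM D-7 F- Am6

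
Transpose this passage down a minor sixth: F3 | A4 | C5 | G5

A2 C#4 E4 B4

F3 becomes A2
A4 becomes C#4
C5 becomes E4
G5 becomes B4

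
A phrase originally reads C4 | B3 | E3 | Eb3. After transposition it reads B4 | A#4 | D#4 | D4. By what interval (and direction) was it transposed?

up a major seventh

From C4 to B4 is 7 letter names — a seventh of some quality.
C4 to B4 is 11 semitones, which makes it a major seventh; the second version is higher, so the direction is up.
Checking another pair — Eb3 → D4 — gives the same interval.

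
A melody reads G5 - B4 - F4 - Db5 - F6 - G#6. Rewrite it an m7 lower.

A4 C#4 G3 Eb4 G5 A#5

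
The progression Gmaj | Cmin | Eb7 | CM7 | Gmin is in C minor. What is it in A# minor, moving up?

E#maj A#min C#7 A#M7 E#min

C minor up to A# minor is an augmented sixth; each chord root moves by that interval while the quality stays the same.
Gmaj: root G up an augmented sixth → E#, giving E#maj.
Cmin: root C up an augmented sixth → A#, giving A#min.
Eb7: root Eb up an augmented sixth → C#, giving C#7.
CM7: root C up an augmented sixth → A#, giving A#M7.
Gmin: root G up an augmented sixth → E#, giving E#min.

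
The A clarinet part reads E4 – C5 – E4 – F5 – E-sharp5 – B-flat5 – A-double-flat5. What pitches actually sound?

C#4 A4 C#4 D5 C##5 G5 Fb5

Written C4 on the A clarinet sounds as A3, a minor third lower; apply that shift to every note.
E4 to C#4
C5 to A4
E4 to C#4
F5 to D5
E#5 to C##5
Bb5 to G5
Abb5 to Fb5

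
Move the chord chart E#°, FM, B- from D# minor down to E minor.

F#° GbM C-

D# minor down to E minor is a major seventh; each chord root moves by that interval while the quality stays the same.
E#°: root E# down a major seventh → F#, giving F#°.
FM: root F down a major seventh → Gb, giving GbM.
B-: root B down a major seventh → C, giving C-.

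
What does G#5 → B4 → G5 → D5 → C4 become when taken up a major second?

A#5 C#5 A5 E5 D4

G#5 up a major second is A#5.
B4: a second up reaches C, and 2 semitones makes it C#5.
A major second up from G5 gives A5.
A major second up from D5 gives E5.
A major second up from C4 gives D4.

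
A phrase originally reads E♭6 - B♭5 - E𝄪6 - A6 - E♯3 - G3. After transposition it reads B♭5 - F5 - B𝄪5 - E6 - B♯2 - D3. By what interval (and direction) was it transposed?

down a perfect fourth

Take the first pair: Eb6 → Bb5. E to B spans 4 letter names, so the interval is some kind of fourth.
Bb5 to Eb6 is 5 semitones, which makes it a perfect fourth; the second version is lower, so the direction is down.
Checking another pair — G3 → D3 — gives the same interval.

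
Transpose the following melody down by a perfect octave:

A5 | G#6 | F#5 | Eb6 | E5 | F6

A4 G#5 F#4 Eb5 E4 F5

A5 down a perfect octave is A4.
A perfect octave down from G#6 gives G#5.
F#5: an octave down reaches F, and 12 semitones makes it F#4.
Eb6 down a perfect octave is Eb5.
E5: an octave down reaches E, and 12 semitones makes it E4.
A perfect octave down from F6 gives F5.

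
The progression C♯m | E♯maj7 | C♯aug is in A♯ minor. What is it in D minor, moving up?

A♯ minor up to D minor is a diminished fourth; each chord root moves by that interval while the quality stays the same.
C♯m: root C♯ up a diminished fourth → F, giving Fm.
E♯maj7: root E♯ up a diminished fourth → A, giving Amaj7.
C♯aug: root C♯ up a diminished fourth → F, giving Faug.

Fm Amaj7 Faug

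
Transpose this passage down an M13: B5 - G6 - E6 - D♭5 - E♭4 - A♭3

D4 Bb4 G4 Fb3 Gb2 Cb2

B5 to D4
G6 to Bb4
E6 to G4
Db5 to Fb3
Eb4 to Gb2
Ab3 to Cb2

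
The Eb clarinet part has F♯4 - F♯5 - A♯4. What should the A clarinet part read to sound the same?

C5 C6 E5

First find concert pitch: the Eb clarinet sounds a minor third above written, so F♯4 F♯5 A♯4 sounds A4 A5 C#5.
Then write for A clarinet: it sounds a minor third below written, so the part must be a minor third above concert.
A4 → C5
A5 → C6
C#5 → E5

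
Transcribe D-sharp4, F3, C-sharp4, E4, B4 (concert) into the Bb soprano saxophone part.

E#4 G3 D#4 F#4 C#5

The Bb soprano saxophone sounds a major second below written, so the written part must be a major second above concert — transpose each note up.
D#4 → E#4
F3 → G3
C#4 → D#4
E4 → F#4
B4 → C#5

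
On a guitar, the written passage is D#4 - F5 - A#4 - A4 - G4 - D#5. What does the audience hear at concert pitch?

D#3 F4 A#3 A3 G3 D#4

The guitar sounds a perfect octave below written, so transpose each written note down a perfect octave.
D#4 to D#3
F5 to F4
A#4 to A#3
A4 to A3
G4 to G3
D#5 to D#4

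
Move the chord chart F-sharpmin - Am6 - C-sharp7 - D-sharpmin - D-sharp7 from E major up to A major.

E major up to A major is a perfect fourth; each chord root moves by that interval while the quality stays the same.
F-sharpmin: root F-sharp up a perfect fourth → B, giving Bmin.
Am6: root A up a perfect fourth → D, giving Dm6.
C-sharp7: root C-sharp up a perfect fourth → F#, giving F#7.
D-sharpmin: root D-sharp up a perfect fourth → G#, giving G#min.
D-sharp7: root D-sharp up a perfect fourth → G#, giving G#7.

Bmin Dm6 F#7 G#min G#7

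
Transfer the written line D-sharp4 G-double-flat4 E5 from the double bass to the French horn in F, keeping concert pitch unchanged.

A#3 Dbb4 B4

First find concert pitch: the double bass sounds a perfect octave below written, so D-sharp4 G-double-flat4 E5 sounds D#3 Gbb3 E4.
Then write for French horn in F: it sounds a perfect fifth below written, so the part must be a perfect fifth above concert.
D#3 → A#3
Gbb3 → Dbb4
E4 → B4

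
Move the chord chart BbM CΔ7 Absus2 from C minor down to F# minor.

EM F#Δ7 Dsus2

C minor down to F# minor is a diminished fifth; each chord root moves by that interval while the quality stays the same.
BbM: root Bb down a diminished fifth → E, giving EM.
CΔ7: root C down a diminished fifth → F#, giving F#Δ7.
Absus2: root Ab down a diminished fifth → D, giving Dsus2.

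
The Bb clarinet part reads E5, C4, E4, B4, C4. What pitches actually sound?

Written C4 on the Bb clarinet sounds as Bb3, a major second lower; apply that shift to every note.
E5 to D5
C4 to Bb3
E4 to D4
B4 to A4
C4 to Bb3

D5 Bb3 D4 A4 Bb3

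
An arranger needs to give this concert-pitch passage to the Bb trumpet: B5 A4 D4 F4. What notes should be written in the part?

C#6 B4 E4 G4

Written C4 sounds as Bb3 on the Bb trumpet, so concert pitches are written a major second up.
B5 → C#6
A4 → B4
D4 → E4
F4 → G4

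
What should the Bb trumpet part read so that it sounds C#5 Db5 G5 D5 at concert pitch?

The Bb trumpet sounds a major second below written, so the written part must be a major second above concert — transpose each note up.
C#5 to D#5
Db5 to Eb5
G5 to A5
D5 to E5

D#5 Eb5 A5 E5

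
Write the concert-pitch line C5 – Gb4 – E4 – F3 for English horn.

G5 Db5 B4 C4

Written C4 sounds as F3 on the English horn, so concert pitches are written a perfect fifth up.
C5 -> G5
Gb4 -> Db5
E4 -> B4
F3 -> C4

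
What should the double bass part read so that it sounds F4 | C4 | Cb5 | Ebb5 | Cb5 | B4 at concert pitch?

F5 C5 Cb6 Ebb6 Cb6 B5

The double bass sounds a perfect octave below written, so the written part must be a perfect octave above concert — transpose each note up.
F4 to F5
C4 to C5
Cb5 to Cb6
Ebb5 to Ebb6
Cb5 to Cb6
B4 to B5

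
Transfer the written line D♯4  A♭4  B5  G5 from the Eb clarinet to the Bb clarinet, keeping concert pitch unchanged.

First find concert pitch: the Eb clarinet sounds a minor third above written, so D♯4 A♭4 B5 G5 sounds F#4 Cb5 D6 Bb5.
Then write for Bb clarinet: it sounds a major second below written, so the part must be a major second above concert.
F#4 → G#4
Cb5 → Db5
D6 → E6
Bb5 → C6

G#4 Db5 E6 C6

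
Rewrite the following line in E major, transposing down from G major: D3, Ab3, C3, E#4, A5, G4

From G down to E is a minor third; apply that to each pitch.
D3 → B2
Ab3 → F3
C3 → A2
E#4 → C##4
A5 → F#5
G4 → E4

B2 F3 A2 C##4 F#5 E4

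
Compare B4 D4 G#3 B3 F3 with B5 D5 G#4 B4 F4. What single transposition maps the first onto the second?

Take the first pair: B4 → B5. B to B spans 8 letter names, so the interval is some kind of octave.
B4 to B5 is 12 semitones, which makes it a perfect octave; the second version is higher, so the direction is up.
Checking another pair — F3 → F4 — gives the same interval.

up a perfect octave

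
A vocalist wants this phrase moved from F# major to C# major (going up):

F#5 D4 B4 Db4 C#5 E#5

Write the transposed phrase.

F# major to C# major up is a perfect fifth, so every note moves up by that interval.
F#5 -> C#6
D4 -> A4
B4 -> F#5
Db4 -> Ab4
C#5 -> G#5
E#5 -> B#5

C#6 A4 F#5 Ab4 G#5 B#5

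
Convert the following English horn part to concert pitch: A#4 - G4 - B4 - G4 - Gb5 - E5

Written C4 on the English horn sounds as F3, a perfect fifth lower; apply that shift to every note.
A#4 → D#4
G4 → C4
B4 → E4
G4 → C4
Gb5 → Cb5
E5 → A4

D#4 C4 E4 C4 Cb5 A4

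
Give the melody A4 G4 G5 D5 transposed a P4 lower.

A4 down a perfect fourth is E4.
A perfect fourth down from G4 gives D4.
G5 down a perfect fourth is D5.
D5 down a perfect fourth is A4.

E4 D4 D5 A4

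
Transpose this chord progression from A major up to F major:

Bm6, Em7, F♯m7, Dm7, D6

A major up to F major is a minor sixth; each chord root moves by that interval while the quality stays the same.
Bm6: root B up a minor sixth → G, giving Gm6.
Em7: root E up a minor sixth → C, giving Cm7.
F♯m7: root F♯ up a minor sixth → D, giving Dm7.
Dm7: root D up a minor sixth → Bb, giving Bbm7.
D6: root D up a minor sixth → Bb, giving Bb6.

Gm6 Cm7 Dm7 Bbm7 Bb6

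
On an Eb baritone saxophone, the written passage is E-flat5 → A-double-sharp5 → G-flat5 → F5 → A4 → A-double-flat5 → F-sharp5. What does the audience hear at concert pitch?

Gb3 C##4 Bbb3 Ab3 C3 Cbb4 A3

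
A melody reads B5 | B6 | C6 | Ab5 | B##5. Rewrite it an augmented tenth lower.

B5 to Gb4
B6 to Gb5
C6 to Abb4
Ab5 to Fbb4
B##5 to G#4

Gb4 Gb5 Abb4 Fbb4 G#4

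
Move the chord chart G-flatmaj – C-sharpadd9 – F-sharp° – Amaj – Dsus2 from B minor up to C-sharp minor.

Abmaj D#add9 G#° Bmaj Esus2

B minor up to C-sharp minor is a major second; each chord root moves by that interval while the quality stays the same.
G-flatmaj: root G-flat up a major second → Ab, giving Abmaj.
C-sharpadd9: root C-sharp up a major second → D#, giving D#add9.
F-sharp°: root F-sharp up a major second → G#, giving G#°.
Amaj: root A up a major second → B, giving Bmaj.
Dsus2: root D up a major second → E, giving Esus2.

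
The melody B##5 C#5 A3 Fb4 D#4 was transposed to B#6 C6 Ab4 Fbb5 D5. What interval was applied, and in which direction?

From B##5 to B#6 is 8 letter names — an octave of some quality.
B##5 to B#6 is 11 semitones, which makes it a diminished octave; the second version is higher, so the direction is up.
Checking another pair — D#4 → D5 — gives the same interval.

up a diminished octave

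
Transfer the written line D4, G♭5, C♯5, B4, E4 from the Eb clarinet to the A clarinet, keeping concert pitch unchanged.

First find concert pitch: the Eb clarinet sounds a minor third above written, so D4 G♭5 C♯5 B4 E4 sounds F4 Bbb5 E5 D5 G4.
Then write for A clarinet: it sounds a minor third below written, so the part must be a minor third above concert.
F4 → Ab4
Bbb5 → Dbb6
E5 → G5
D5 → F5
G4 → Bb4

Ab4 Dbb6 G5 F5 Bb4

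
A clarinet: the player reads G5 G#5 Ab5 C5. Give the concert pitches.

E5 E#5 F5 A4

Written C4 on the A clarinet sounds as A3, a minor third lower; apply that shift to every note.
G5 to E5
G#5 to E#5
Ab5 to F5
C5 to A4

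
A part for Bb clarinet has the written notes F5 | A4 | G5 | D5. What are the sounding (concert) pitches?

Eb5 G4 F5 C5

Written C4 on the Bb clarinet sounds as Bb3, a major second lower; apply that shift to every note.
F5 → Eb5
A4 → G4
G5 → F5
D5 → C5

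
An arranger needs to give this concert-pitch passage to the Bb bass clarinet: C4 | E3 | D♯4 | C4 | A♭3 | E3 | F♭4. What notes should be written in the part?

The Bb bass clarinet sounds a major ninth below written, so the written part must be a major ninth above concert — transpose each note up.
C4 becomes D5
E3 becomes F#4
D#4 becomes E#5
C4 becomes D5
Ab3 becomes Bb4
E3 becomes F#4
Fb4 becomes Gb5

D5 F#4 E#5 D5 Bb4 F#4 Gb5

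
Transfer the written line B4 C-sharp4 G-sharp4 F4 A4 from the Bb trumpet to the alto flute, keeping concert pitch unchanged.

First find concert pitch: the Bb trumpet sounds a major second below written, so B4 C-sharp4 G-sharp4 F4 A4 sounds A4 B3 F#4 Eb4 G4.
Then write for alto flute: it sounds a perfect fourth below written, so the part must be a perfect fourth above concert.
A4 → D5
B3 → E4
F#4 → B4
Eb4 → Ab4
G4 → C5

D5 E4 B4 Ab4 C5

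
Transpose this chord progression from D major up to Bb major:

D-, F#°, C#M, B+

D major up to Bb major is a minor sixth; each chord root moves by that interval while the quality stays the same.
D-: root D up a minor sixth → Bb, giving Bb-.
F#°: root F# up a minor sixth → D, giving D°.
C#M: root C# up a minor sixth → A, giving AM.
B+: root B up a minor sixth → G, giving G+.

Bb- D° AM G+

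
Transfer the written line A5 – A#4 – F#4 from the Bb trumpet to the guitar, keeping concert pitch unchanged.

G6 G#5 E5

First find concert pitch: the Bb trumpet sounds a major second below written, so A5 A#4 F#4 sounds G5 G#4 E4.
Then write for guitar: it sounds a perfect octave below written, so the part must be a perfect octave above concert.
G5 → G6
G#4 → G#5
E4 → E5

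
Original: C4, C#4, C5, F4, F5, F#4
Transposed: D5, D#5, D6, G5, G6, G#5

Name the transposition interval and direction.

Take the first pair: C4 → D5. C to D spans 9 letter names, so the interval is some kind of ninth.
C4 to D5 is 14 semitones, which makes it a major ninth; the second version is higher, so the direction is up.
Checking another pair — F#4 → G#5 — gives the same interval.

up a major ninth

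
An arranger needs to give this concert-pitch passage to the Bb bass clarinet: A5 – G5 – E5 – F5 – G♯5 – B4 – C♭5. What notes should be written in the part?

B6 A6 F#6 G6 A#6 C#6 Db6

The Bb bass clarinet sounds a major ninth below written, so the written part must be a major ninth above concert — transpose each note up.
A5 to B6
G5 to A6
E5 to F#6
F5 to G6
G#5 to A#6
B4 to C#6
Cb5 to Db6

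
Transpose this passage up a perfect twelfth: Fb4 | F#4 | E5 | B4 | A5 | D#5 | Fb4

Fb4: a twelfth up reaches C, and 19 semitones makes it Cb6.
F#4: a twelfth up reaches C, and 19 semitones makes it C#6.
E5: a twelfth up reaches B, and 19 semitones makes it B6.
B4 up a perfect twelfth is F#6.
A perfect twelfth up from A5 gives E7.
D#5: a twelfth up reaches A, and 19 semitones makes it A#6.
A perfect twelfth up from Fb4 gives Cb6.

Cb6 C#6 B6 F#6 E7 A#6 Cb6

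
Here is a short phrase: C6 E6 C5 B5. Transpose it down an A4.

Gb5 Bb5 Gb4 F5

An augmented fourth down from C6 gives Gb5.
E6 down an augmented fourth is Bb5.
C5: a fourth down reaches G, and 6 semitones makes it Gb4.
An augmented fourth down from B5 gives F5.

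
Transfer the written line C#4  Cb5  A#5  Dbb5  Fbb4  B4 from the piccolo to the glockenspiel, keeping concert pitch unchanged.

C#3 Cb4 A#4 Dbb4 Fbb3 B3

First find concert pitch: the piccolo sounds a perfect octave above written, so C#4 Cb5 A#5 Dbb5 Fbb4 B4 sounds C#5 Cb6 A#6 Dbb6 Fbb5 B5.
Then write for glockenspiel: it sounds a perfect fifteenth above written, so the part must be a perfect fifteenth below concert.
C#5 → C#3
Cb6 → Cb4
A#6 → A#4
Dbb6 → Dbb4
Fbb5 → Fbb3
B5 → B3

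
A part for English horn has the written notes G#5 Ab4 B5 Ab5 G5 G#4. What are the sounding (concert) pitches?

C#5 Db4 E5 Db5 C5 C#4

The English horn sounds a perfect fifth below written, so transpose each written note down a perfect fifth.
G#5 to C#5
Ab4 to Db4
B5 to E5
Ab5 to Db5
G5 to C5
G#4 to C#4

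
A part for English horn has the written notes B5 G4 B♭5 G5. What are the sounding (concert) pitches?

Written C4 on the English horn sounds as F3, a perfect fifth lower; apply that shift to every note.
B5 gives E5
G4 gives C4
Bb5 gives Eb5
G5 gives C5

E5 C4 Eb5 C5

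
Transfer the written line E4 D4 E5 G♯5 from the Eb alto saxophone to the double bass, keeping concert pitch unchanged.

G4 F4 G5 B5

First find concert pitch: the Eb alto saxophone sounds a major sixth below written, so E4 D4 E5 G♯5 sounds G3 F3 G4 B4.
Then write for double bass: it sounds a perfect octave below written, so the part must be a perfect octave above concert.
G3 → G4
F3 → F4
G4 → G5
B4 → B5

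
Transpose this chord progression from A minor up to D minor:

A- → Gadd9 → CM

A minor up to D minor is a perfect fourth; each chord root moves by that interval while the quality stays the same.
A-: root A up a perfect fourth → D, giving D-.
Gadd9: root G up a perfect fourth → C, giving Cadd9.
CM: root C up a perfect fourth → F, giving FM.

D- Cadd9 FM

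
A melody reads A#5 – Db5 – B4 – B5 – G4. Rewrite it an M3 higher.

A#5 gives C##6
Db5 gives F5
B4 gives D#5
B5 gives D#6
G4 gives B4

C##6 F5 D#5 D#6 B4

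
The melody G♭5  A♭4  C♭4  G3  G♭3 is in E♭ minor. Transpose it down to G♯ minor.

B4 C#4 E3 B#2 B2

From E♭ down to G♯ is a diminished sixth; apply that to each pitch.
Gb5 -> B4
Ab4 -> C#4
Cb4 -> E3
G3 -> B#2
Gb3 -> B2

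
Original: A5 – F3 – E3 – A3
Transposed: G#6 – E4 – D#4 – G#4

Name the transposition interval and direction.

Take the first pair: A5 → G#6. A to G spans 7 letter names, so the interval is some kind of seventh.
A5 to G#6 is 11 semitones, which makes it a major seventh; the second version is higher, so the direction is up.
Checking another pair — A3 → G#4 — gives the same interval.

up a major seventh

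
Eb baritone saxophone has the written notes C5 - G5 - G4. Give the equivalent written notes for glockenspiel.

Eb1 Bb1 Bb0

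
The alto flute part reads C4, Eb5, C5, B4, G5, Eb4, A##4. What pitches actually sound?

G3 Bb4 G4 F#4 D5 Bb3 E##4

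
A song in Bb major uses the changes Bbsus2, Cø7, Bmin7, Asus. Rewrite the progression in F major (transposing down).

Bb major down to F major is a perfect fourth; each chord root moves by that interval while the quality stays the same.
Bbsus2: root Bb down a perfect fourth → F, giving Fsus2.
Cø7: root C down a perfect fourth → G, giving Gø7.
Bmin7: root B down a perfect fourth → F#, giving F#min7.
Asus: root A down a perfect fourth → E, giving Esus.

Fsus2 Gø7 F#min7 Esus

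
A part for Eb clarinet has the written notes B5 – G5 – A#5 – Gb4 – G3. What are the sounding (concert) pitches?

D6 Bb5 C#6 Bbb4 Bb3

Written C4 on the Eb clarinet sounds as Eb4, a minor third higher; apply that shift to every note.
B5 becomes D6
G5 becomes Bb5
A#5 becomes C#6
Gb4 becomes Bbb4
G3 becomes Bb3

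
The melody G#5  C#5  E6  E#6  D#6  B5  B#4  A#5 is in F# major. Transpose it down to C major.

D5 G4 Bb5 B5 A5 F5 F#4 E5

F# major to C major down is an augmented fourth, so every note moves down by that interval.
G#5 → D5
C#5 → G4
E6 → Bb5
E#6 → B5
D#6 → A5
B5 → F5
B#4 → F#4
A#5 → E5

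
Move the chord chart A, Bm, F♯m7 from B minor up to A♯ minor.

B minor up to A♯ minor is a major seventh; each chord root moves by that interval while the quality stays the same.
A: root A up a major seventh → G#, giving G#.
Bm: root B up a major seventh → A#, giving A#m.
F♯m7: root F♯ up a major seventh → E#, giving E#m7.

G# A#m E#m7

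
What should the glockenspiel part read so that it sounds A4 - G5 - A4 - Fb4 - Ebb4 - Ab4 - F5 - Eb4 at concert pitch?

The glockenspiel sounds a perfect fifteenth above written, so the written part must be a perfect fifteenth below concert — transpose each note down.
A4 → A2
G5 → G3
A4 → A2
Fb4 → Fb2
Ebb4 → Ebb2
Ab4 → Ab2
F5 → F3
Eb4 → Eb2

A2 G3 A2 Fb2 Ebb2 Ab2 F3 Eb2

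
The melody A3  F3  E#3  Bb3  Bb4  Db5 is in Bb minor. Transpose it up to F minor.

Bb minor to F minor up is a perfect fifth, so every note moves up by that interval.
A3 -> E4
F3 -> C4
E#3 -> B#3
Bb3 -> F4
Bb4 -> F5
Db5 -> Ab5

E4 C4 B#3 F4 F5 Ab5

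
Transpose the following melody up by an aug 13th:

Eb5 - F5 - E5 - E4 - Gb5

Eb5 → C#7
F5 → D#7
E5 → C##7
E4 → C##6
Gb5 → E7

C#7 D#7 C##7 C##6 E7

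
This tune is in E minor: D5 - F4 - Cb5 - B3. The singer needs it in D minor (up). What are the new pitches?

From E up to D is a minor seventh; apply that to each pitch.
D5 becomes C6
F4 becomes Eb5
Cb5 becomes Bbb5
B3 becomes A4

C6 Eb5 Bbb5 A4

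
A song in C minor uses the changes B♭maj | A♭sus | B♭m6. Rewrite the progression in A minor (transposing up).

C minor up to A minor is a major sixth; each chord root moves by that interval while the quality stays the same.
B♭maj: root B♭ up a major sixth → G, giving Gmaj.
A♭sus: root A♭ up a major sixth → F, giving Fsus.
B♭m6: root B♭ up a major sixth → G, giving Gm6.

Gmaj Fsus Gm6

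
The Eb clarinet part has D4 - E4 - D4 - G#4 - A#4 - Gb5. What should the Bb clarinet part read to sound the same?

G4 A4 G4 C#5 D#5 Cb6

First find concert pitch: the Eb clarinet sounds a minor third above written, so D4 E4 D4 G#4 A#4 Gb5 sounds F4 G4 F4 B4 C#5 Bbb5.
Then write for Bb clarinet: it sounds a major second below written, so the part must be a major second above concert.
F4 → G4
G4 → A4
F4 → G4
B4 → C#5
C#5 → D#5
Bbb5 → Cb6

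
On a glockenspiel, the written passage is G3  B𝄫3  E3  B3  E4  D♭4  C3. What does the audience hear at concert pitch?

G5 Bbb5 E5 B5 E6 Db6 C5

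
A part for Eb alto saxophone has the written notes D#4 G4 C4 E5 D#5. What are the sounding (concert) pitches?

Written C4 on the Eb alto saxophone sounds as Eb3, a major sixth lower; apply that shift to every note.
D#4 gives F#3
G4 gives Bb3
C4 gives Eb3
E5 gives G4
D#5 gives F#4

F#3 Bb3 Eb3 G4 F#4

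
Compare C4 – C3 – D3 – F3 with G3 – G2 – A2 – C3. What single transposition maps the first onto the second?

down a perfect fourth

From C4 to G3 is 4 letter names — a fourth of some quality.
G3 to C4 is 5 semitones, which makes it a perfect fourth; the second version is lower, so the direction is down.
Checking another pair — F3 → C3 — gives the same interval.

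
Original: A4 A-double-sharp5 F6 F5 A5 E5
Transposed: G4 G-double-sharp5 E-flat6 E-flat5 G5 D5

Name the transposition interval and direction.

Take the first pair: A4 → G4. A to G spans 2 letter names, so the interval is some kind of second.
G4 to A4 is 2 semitones, which makes it a major second; the second version is lower, so the direction is down.
Checking another pair — E5 → D5 — gives the same interval.

down a major second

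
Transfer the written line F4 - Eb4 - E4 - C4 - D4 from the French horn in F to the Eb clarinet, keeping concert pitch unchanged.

G3 F3 F#3 D3 E3

First find concert pitch: the French horn in F sounds a perfect fifth below written, so F4 Eb4 E4 C4 D4 sounds Bb3 Ab3 A3 F3 G3.
Then write for Eb clarinet: it sounds a minor third above written, so the part must be a minor third below concert.
Bb3 → G3
Ab3 → F3
A3 → F#3
F3 → D3
G3 → E3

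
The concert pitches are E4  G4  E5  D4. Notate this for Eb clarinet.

C#4 E4 C#5 B3

The Eb clarinet sounds a minor third above written, so the written part must be a minor third below concert — transpose each note down.
E4 becomes C#4
G4 becomes E4
E5 becomes C#5
D4 becomes B3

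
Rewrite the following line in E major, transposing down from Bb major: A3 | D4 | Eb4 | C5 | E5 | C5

D#3 G#3 A3 F#4 A#4 F#4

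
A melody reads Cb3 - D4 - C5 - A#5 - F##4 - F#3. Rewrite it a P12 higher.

Gb4 A5 G6 E#7 C##6 C#5

Cb3: a twelfth up reaches G, and 19 semitones makes it Gb4.
D4 up a perfect twelfth is A5.
C5: a twelfth up reaches G, and 19 semitones makes it G6.
A#5: a twelfth up reaches E, and 19 semitones makes it E#7.
F##4: a twelfth up reaches C, and 19 semitones makes it C##6.
F#3: a twelfth up reaches C, and 19 semitones makes it C#5.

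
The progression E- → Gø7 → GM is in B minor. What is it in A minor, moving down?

B minor down to A minor is a major second; each chord root moves by that interval while the quality stays the same.
E-: root E down a major second → D, giving D-.
Gø7: root G down a major second → F, giving Fø7.
GM: root G down a major second → F, giving FM.

D- Fø7 FM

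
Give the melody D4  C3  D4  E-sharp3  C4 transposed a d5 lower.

G#3 F#2 G#3 A##2 F#3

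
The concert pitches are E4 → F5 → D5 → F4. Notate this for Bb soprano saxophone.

F#4 G5 E5 G4

Written C4 sounds as Bb3 on the Bb soprano saxophone, so concert pitches are written a major second up.
E4 becomes F#4
F5 becomes G5
D5 becomes E5
F4 becomes G4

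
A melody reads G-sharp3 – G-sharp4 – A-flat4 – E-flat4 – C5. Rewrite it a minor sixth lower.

B#2 B#3 C4 G3 E4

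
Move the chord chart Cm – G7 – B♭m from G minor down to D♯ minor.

G#m D#7 F#m

G minor down to D♯ minor is a diminished fourth; each chord root moves by that interval while the quality stays the same.
Cm: root C down a diminished fourth → G#, giving G#m.
G7: root G down a diminished fourth → D#, giving D#7.
B♭m: root B♭ down a diminished fourth → F#, giving F#m.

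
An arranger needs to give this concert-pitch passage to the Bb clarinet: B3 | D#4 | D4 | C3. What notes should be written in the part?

C#4 E#4 E4 D3

The Bb clarinet sounds a major second below written, so the written part must be a major second above concert — transpose each note up.
B3 gives C#4
D#4 gives E#4
D4 gives E4
C3 gives D3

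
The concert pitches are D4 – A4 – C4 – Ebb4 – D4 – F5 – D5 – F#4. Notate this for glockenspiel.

D2 A2 C2 Ebb2 D2 F3 D3 F#2

The glockenspiel sounds a perfect fifteenth above written, so the written part must be a perfect fifteenth below concert — transpose each note down.
D4 → D2
A4 → A2
C4 → C2
Ebb4 → Ebb2
D4 → D2
F5 → F3
D5 → D3
F#4 → F#2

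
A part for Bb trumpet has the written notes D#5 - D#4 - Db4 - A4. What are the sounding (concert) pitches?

Written C4 on the Bb trumpet sounds as Bb3, a major second lower; apply that shift to every note.
D#5 becomes C#5
D#4 becomes C#4
Db4 becomes Cb4
A4 becomes G4

C#5 C#4 Cb4 G4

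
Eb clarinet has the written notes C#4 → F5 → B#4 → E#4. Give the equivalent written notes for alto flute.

First find concert pitch: the Eb clarinet sounds a minor third above written, so C#4 F5 B#4 E#4 sounds E4 Ab5 D#5 G#4.
Then write for alto flute: it sounds a perfect fourth below written, so the part must be a perfect fourth above concert.
E4 → A4
Ab5 → Db6
D#5 → G#5
G#4 → C#5

A4 Db6 G#5 C#5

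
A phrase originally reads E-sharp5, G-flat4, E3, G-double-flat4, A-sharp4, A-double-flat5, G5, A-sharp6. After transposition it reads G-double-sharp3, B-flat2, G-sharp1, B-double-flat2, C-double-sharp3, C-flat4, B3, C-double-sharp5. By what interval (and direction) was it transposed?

down a minor thirteenth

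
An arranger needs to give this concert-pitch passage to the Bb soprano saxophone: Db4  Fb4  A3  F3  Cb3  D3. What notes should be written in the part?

Eb4 Gb4 B3 G3 Db3 E3

Written C4 sounds as Bb3 on the Bb soprano saxophone, so concert pitches are written a major second up.
Db4 -> Eb4
Fb4 -> Gb4
A3 -> B3
F3 -> G3
Cb3 -> Db3
D3 -> E3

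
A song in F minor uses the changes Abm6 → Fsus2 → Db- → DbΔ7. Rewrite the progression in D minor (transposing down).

Fm6 Dsus2 Bb- BbΔ7

F minor down to D minor is a minor third; each chord root moves by that interval while the quality stays the same.
Abm6: root Ab down a minor third → F, giving Fm6.
Fsus2: root F down a minor third → D, giving Dsus2.
Db-: root Db down a minor third → Bb, giving Bb-.
DbΔ7: root Db down a minor third → Bb, giving BbΔ7.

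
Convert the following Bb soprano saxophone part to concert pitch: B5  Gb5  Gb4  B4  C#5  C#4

A5 Fb5 Fb4 A4 B4 B3

Written C4 on the Bb soprano saxophone sounds as Bb3, a major second lower; apply that shift to every note.
B5 gives A5
Gb5 gives Fb5
Gb4 gives Fb4
B4 gives A4
C#5 gives B4
C#4 gives B3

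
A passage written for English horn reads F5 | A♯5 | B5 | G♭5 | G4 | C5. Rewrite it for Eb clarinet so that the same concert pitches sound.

First find concert pitch: the English horn sounds a perfect fifth below written, so F5 A♯5 B5 G♭5 G4 C5 sounds Bb4 D#5 E5 Cb5 C4 F4.
Then write for Eb clarinet: it sounds a minor third above written, so the part must be a minor third below concert.
Bb4 → G4
D#5 → B#4
E5 → C#5
Cb5 → Ab4
C4 → A3
F4 → D4

G4 B#4 C#5 Ab4 A3 D4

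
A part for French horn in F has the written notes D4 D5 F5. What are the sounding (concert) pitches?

The French horn in F sounds a perfect fifth below written, so transpose each written note down a perfect fifth.
D4 to G3
D5 to G4
F5 to Bb4

G3 G4 Bb4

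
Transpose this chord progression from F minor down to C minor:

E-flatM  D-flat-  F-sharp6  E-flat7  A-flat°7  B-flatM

BbM Ab- C#6 Bb7 Eb°7 FM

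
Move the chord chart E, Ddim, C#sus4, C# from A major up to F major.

C Bbdim Asus4 A

A major up to F major is a minor sixth; each chord root moves by that interval while the quality stays the same.
E: root E up a minor sixth → C, giving C.
Ddim: root D up a minor sixth → Bb, giving Bbdim.
C#sus4: root C# up a minor sixth → A, giving Asus4.
C#: root C# up a minor sixth → A, giving A.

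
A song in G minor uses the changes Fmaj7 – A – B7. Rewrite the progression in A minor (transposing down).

G minor down to A minor is a minor seventh; each chord root moves by that interval while the quality stays the same.
Fmaj7: root F down a minor seventh → G, giving Gmaj7.
A: root A down a minor seventh → B, giving B.
B7: root B down a minor seventh → C#, giving C#7.

Gmaj7 B C#7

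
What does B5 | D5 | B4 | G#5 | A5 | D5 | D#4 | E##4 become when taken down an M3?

B5: a third down reaches G, and 4 semitones makes it G5.
D5 down a major third is Bb4.
B4: a third down reaches G, and 4 semitones makes it G4.
A major third down from G#5 gives E5.
A major third down from A5 gives F5.
D5 down a major third is Bb4.
D#4 down a major third is B3.
A major third down from E##4 gives C##4.

G5 Bb4 G4 E5 F5 Bb4 B3 C##4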